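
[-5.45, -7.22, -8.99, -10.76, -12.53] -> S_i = -5.45 + -1.77*i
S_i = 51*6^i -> [51, 306, 1836, 11016, 66096]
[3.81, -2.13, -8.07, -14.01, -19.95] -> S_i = 3.81 + -5.94*i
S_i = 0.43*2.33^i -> [0.43, 1.0, 2.33, 5.44, 12.67]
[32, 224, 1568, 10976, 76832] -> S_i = 32*7^i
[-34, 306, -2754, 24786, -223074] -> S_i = -34*-9^i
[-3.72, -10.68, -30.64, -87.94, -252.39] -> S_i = -3.72*2.87^i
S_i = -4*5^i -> [-4, -20, -100, -500, -2500]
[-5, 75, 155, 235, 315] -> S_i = -5 + 80*i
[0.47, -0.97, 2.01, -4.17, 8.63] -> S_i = 0.47*(-2.07)^i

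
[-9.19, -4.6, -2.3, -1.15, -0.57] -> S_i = -9.19*0.50^i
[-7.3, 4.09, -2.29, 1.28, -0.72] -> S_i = -7.30*(-0.56)^i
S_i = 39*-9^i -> [39, -351, 3159, -28431, 255879]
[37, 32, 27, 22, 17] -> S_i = 37 + -5*i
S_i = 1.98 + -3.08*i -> [1.98, -1.1, -4.18, -7.26, -10.34]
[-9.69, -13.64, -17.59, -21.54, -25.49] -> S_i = -9.69 + -3.95*i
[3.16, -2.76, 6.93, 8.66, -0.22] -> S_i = Random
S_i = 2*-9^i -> [2, -18, 162, -1458, 13122]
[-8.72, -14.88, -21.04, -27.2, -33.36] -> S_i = -8.72 + -6.16*i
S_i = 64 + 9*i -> [64, 73, 82, 91, 100]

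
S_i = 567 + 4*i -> [567, 571, 575, 579, 583]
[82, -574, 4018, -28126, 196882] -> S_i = 82*-7^i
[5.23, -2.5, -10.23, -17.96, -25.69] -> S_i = 5.23 + -7.73*i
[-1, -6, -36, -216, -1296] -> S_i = -1*6^i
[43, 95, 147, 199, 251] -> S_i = 43 + 52*i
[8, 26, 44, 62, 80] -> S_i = 8 + 18*i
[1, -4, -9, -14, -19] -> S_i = 1 + -5*i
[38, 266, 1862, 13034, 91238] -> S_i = 38*7^i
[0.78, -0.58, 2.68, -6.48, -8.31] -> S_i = Random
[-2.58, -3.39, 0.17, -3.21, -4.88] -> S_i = Random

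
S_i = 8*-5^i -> [8, -40, 200, -1000, 5000]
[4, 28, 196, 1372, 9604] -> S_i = 4*7^i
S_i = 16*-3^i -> [16, -48, 144, -432, 1296]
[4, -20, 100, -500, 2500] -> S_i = 4*-5^i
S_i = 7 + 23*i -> [7, 30, 53, 76, 99]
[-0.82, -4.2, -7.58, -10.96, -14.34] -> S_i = -0.82 + -3.38*i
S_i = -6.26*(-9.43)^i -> [-6.26, 59.03, -556.67, 5249.4, -49501.81]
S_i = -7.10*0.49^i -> [-7.1, -3.48, -1.7, -0.84, -0.41]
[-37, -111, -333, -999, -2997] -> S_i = -37*3^i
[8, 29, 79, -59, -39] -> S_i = Random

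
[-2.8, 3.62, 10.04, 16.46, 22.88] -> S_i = -2.80 + 6.42*i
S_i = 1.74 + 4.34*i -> [1.74, 6.08, 10.42, 14.76, 19.1]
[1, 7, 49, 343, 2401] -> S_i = 1*7^i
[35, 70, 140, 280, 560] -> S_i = 35*2^i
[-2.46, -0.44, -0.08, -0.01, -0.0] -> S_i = -2.46*0.18^i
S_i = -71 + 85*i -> [-71, 14, 99, 184, 269]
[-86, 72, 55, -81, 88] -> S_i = Random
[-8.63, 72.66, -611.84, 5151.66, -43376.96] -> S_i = -8.63*(-8.42)^i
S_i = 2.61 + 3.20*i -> [2.61, 5.81, 9.01, 12.21, 15.41]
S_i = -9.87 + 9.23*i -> [-9.87, -0.64, 8.59, 17.82, 27.05]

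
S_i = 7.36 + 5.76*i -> [7.36, 13.12, 18.88, 24.64, 30.4]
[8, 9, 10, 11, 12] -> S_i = 8 + 1*i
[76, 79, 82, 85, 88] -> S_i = 76 + 3*i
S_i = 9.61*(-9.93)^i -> [9.61, -95.43, 947.59, -9409.6, 93437.32]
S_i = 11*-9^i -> [11, -99, 891, -8019, 72171]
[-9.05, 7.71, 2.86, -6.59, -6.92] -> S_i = Random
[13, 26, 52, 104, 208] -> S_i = 13*2^i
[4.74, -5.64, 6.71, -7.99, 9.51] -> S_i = 4.74*(-1.19)^i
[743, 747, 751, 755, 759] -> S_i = 743 + 4*i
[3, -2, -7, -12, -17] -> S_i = 3 + -5*i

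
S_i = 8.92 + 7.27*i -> [8.92, 16.19, 23.46, 30.73, 38.0]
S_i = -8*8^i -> [-8, -64, -512, -4096, -32768]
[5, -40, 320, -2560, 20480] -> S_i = 5*-8^i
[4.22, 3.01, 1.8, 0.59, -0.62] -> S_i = 4.22 + -1.21*i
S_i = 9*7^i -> [9, 63, 441, 3087, 21609]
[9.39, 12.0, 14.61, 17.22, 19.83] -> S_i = 9.39 + 2.61*i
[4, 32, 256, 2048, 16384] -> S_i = 4*8^i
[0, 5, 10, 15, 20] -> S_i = 0 + 5*i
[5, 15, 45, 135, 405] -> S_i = 5*3^i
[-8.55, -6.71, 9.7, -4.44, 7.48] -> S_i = Random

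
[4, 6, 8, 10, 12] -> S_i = 4 + 2*i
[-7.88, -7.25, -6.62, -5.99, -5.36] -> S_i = -7.88 + 0.63*i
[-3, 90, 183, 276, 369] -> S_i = -3 + 93*i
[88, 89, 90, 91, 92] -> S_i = 88 + 1*i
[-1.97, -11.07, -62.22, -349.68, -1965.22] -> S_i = -1.97*5.62^i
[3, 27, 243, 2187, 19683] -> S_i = 3*9^i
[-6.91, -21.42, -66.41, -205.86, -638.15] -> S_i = -6.91*3.10^i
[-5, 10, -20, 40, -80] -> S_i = -5*-2^i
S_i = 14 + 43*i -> [14, 57, 100, 143, 186]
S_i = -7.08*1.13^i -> [-7.08, -8.0, -9.04, -10.22, -11.54]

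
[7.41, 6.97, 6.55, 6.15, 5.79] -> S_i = 7.41*0.94^i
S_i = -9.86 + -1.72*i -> [-9.86, -11.58, -13.3, -15.02, -16.74]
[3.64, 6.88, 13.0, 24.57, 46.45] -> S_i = 3.64*1.89^i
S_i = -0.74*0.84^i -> [-0.74, -0.62, -0.52, -0.44, -0.37]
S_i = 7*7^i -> [7, 49, 343, 2401, 16807]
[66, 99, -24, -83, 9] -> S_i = Random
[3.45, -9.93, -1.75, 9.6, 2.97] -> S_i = Random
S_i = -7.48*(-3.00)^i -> [-7.48, 22.44, -67.32, 201.96, -605.88]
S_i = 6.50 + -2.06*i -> [6.5, 4.44, 2.38, 0.32, -1.74]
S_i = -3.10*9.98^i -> [-3.1, -30.94, -308.76, -3081.44, -30752.74]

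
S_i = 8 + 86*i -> [8, 94, 180, 266, 352]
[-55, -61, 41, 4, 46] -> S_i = Random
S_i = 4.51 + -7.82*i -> [4.51, -3.31, -11.13, -18.95, -26.77]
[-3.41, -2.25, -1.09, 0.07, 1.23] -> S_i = -3.41 + 1.16*i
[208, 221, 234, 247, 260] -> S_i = 208 + 13*i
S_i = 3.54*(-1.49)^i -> [3.54, -5.27, 7.86, -11.71, 17.45]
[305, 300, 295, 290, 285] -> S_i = 305 + -5*i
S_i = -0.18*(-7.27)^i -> [-0.18, 1.31, -9.51, 69.16, -502.82]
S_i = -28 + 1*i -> [-28, -27, -26, -25, -24]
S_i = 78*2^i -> [78, 156, 312, 624, 1248]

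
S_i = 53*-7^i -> [53, -371, 2597, -18179, 127253]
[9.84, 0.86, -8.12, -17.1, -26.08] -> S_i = 9.84 + -8.98*i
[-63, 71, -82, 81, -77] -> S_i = Random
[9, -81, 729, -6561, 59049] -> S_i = 9*-9^i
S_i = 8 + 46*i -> [8, 54, 100, 146, 192]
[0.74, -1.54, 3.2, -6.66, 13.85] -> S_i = 0.74*(-2.08)^i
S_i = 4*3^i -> [4, 12, 36, 108, 324]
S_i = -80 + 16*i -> [-80, -64, -48, -32, -16]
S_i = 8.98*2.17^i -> [8.98, 19.49, 42.29, 91.76, 199.12]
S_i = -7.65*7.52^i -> [-7.65, -57.53, -432.61, -3253.23, -24464.3]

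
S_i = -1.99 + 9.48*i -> [-1.99, 7.49, 16.97, 26.45, 35.93]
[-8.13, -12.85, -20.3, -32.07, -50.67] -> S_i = -8.13*1.58^i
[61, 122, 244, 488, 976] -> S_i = 61*2^i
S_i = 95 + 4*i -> [95, 99, 103, 107, 111]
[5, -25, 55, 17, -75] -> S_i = Random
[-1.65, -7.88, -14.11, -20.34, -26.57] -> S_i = -1.65 + -6.23*i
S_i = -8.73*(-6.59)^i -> [-8.73, 57.53, -379.13, 2498.45, -16464.78]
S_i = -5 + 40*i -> [-5, 35, 75, 115, 155]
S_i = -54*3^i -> [-54, -162, -486, -1458, -4374]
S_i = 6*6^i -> [6, 36, 216, 1296, 7776]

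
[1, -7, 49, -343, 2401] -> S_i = 1*-7^i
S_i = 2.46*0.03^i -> [2.46, 0.07, 0.0, 0.0, 0.0]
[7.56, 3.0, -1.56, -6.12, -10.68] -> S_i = 7.56 + -4.56*i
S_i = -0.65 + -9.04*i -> [-0.65, -9.69, -18.73, -27.77, -36.81]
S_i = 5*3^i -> [5, 15, 45, 135, 405]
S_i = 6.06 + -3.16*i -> [6.06, 2.9, -0.26, -3.42, -6.58]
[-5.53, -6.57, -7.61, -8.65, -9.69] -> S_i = -5.53 + -1.04*i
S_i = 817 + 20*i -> [817, 837, 857, 877, 897]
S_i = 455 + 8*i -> [455, 463, 471, 479, 487]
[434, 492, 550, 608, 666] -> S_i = 434 + 58*i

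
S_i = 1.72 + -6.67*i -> [1.72, -4.95, -11.62, -18.29, -24.96]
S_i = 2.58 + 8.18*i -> [2.58, 10.76, 18.94, 27.12, 35.3]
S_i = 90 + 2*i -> [90, 92, 94, 96, 98]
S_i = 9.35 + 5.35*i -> [9.35, 14.7, 20.05, 25.4, 30.75]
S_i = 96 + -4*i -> [96, 92, 88, 84, 80]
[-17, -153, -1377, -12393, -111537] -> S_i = -17*9^i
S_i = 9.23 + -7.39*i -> [9.23, 1.84, -5.55, -12.94, -20.33]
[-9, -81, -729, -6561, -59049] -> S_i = -9*9^i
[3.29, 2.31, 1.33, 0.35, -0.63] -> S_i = 3.29 + -0.98*i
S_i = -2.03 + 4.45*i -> [-2.03, 2.42, 6.87, 11.32, 15.77]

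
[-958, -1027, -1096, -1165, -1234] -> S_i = -958 + -69*i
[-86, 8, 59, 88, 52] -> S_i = Random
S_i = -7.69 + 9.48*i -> [-7.69, 1.79, 11.27, 20.75, 30.23]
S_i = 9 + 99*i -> [9, 108, 207, 306, 405]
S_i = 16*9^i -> [16, 144, 1296, 11664, 104976]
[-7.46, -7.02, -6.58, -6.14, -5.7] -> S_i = -7.46 + 0.44*i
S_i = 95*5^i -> [95, 475, 2375, 11875, 59375]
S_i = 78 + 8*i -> [78, 86, 94, 102, 110]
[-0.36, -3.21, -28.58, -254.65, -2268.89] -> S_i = -0.36*8.91^i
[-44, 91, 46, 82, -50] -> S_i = Random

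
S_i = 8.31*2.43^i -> [8.31, 20.19, 49.07, 119.24, 289.75]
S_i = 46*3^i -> [46, 138, 414, 1242, 3726]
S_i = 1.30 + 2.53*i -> [1.3, 3.83, 6.36, 8.89, 11.42]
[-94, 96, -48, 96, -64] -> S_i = Random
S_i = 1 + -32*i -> [1, -31, -63, -95, -127]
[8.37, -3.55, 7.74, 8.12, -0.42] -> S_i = Random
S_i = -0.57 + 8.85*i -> [-0.57, 8.28, 17.13, 25.98, 34.83]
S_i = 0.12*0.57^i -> [0.12, 0.07, 0.04, 0.02, 0.01]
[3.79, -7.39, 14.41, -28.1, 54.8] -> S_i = 3.79*(-1.95)^i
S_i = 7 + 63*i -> [7, 70, 133, 196, 259]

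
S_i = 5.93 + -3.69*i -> [5.93, 2.24, -1.45, -5.14, -8.83]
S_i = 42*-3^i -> [42, -126, 378, -1134, 3402]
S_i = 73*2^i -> [73, 146, 292, 584, 1168]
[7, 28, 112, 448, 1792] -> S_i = 7*4^i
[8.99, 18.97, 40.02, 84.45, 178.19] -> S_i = 8.99*2.11^i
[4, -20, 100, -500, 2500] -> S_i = 4*-5^i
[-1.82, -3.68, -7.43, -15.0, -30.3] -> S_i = -1.82*2.02^i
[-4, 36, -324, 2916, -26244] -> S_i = -4*-9^i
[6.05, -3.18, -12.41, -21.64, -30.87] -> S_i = 6.05 + -9.23*i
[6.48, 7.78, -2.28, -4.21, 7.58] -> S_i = Random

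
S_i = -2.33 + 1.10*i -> [-2.33, -1.23, -0.13, 0.97, 2.07]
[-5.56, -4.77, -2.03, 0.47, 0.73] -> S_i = Random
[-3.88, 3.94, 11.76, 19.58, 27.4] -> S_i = -3.88 + 7.82*i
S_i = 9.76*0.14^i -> [9.76, 1.37, 0.19, 0.03, 0.0]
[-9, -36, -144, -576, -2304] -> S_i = -9*4^i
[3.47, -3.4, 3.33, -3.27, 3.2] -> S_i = 3.47*(-0.98)^i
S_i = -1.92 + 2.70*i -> [-1.92, 0.78, 3.48, 6.18, 8.88]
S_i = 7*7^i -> [7, 49, 343, 2401, 16807]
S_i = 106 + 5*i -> [106, 111, 116, 121, 126]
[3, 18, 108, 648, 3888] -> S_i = 3*6^i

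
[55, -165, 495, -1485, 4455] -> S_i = 55*-3^i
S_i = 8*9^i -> [8, 72, 648, 5832, 52488]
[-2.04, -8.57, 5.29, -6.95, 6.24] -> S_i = Random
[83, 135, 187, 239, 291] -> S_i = 83 + 52*i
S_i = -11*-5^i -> [-11, 55, -275, 1375, -6875]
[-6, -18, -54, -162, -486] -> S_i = -6*3^i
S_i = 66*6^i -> [66, 396, 2376, 14256, 85536]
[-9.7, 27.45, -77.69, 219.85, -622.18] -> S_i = -9.70*(-2.83)^i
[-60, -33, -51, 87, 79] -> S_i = Random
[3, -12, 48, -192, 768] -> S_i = 3*-4^i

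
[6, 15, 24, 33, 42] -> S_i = 6 + 9*i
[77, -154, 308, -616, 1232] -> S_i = 77*-2^i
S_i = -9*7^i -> [-9, -63, -441, -3087, -21609]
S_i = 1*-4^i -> [1, -4, 16, -64, 256]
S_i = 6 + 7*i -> [6, 13, 20, 27, 34]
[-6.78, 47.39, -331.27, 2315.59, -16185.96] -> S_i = -6.78*(-6.99)^i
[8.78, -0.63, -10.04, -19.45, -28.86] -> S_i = 8.78 + -9.41*i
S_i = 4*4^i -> [4, 16, 64, 256, 1024]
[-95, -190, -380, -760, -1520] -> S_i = -95*2^i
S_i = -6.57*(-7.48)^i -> [-6.57, 49.14, -367.59, 2749.6, -20567.04]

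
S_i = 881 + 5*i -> [881, 886, 891, 896, 901]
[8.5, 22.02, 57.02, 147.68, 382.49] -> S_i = 8.50*2.59^i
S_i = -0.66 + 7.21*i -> [-0.66, 6.55, 13.76, 20.97, 28.18]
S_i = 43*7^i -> [43, 301, 2107, 14749, 103243]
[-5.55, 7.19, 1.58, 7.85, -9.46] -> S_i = Random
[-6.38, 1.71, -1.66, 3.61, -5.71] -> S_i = Random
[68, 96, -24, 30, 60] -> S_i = Random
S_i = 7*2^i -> [7, 14, 28, 56, 112]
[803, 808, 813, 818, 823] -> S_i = 803 + 5*i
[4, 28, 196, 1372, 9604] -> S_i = 4*7^i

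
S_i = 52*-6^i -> [52, -312, 1872, -11232, 67392]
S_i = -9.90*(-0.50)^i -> [-9.9, 4.95, -2.48, 1.24, -0.62]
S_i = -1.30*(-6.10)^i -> [-1.3, 7.93, -48.37, 295.08, -1799.96]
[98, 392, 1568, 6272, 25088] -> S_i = 98*4^i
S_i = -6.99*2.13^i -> [-6.99, -14.89, -31.71, -67.55, -143.88]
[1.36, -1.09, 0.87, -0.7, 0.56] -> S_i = 1.36*(-0.80)^i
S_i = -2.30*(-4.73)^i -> [-2.3, 10.88, -51.46, 243.39, -1151.26]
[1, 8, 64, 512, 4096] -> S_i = 1*8^i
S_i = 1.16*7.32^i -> [1.16, 8.49, 62.16, 454.98, 3330.45]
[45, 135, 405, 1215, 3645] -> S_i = 45*3^i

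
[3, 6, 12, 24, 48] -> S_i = 3*2^i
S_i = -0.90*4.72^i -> [-0.9, -4.25, -20.05, -94.64, -446.69]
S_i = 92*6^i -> [92, 552, 3312, 19872, 119232]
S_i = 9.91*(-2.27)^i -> [9.91, -22.5, 51.07, -115.92, 263.13]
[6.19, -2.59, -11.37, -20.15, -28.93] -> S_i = 6.19 + -8.78*i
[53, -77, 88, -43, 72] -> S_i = Random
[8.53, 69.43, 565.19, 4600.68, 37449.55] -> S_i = 8.53*8.14^i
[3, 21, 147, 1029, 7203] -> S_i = 3*7^i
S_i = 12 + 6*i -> [12, 18, 24, 30, 36]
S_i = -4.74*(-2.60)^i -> [-4.74, 12.32, -32.04, 83.31, -216.61]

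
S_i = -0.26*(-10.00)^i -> [-0.26, 2.6, -26.0, 260.0, -2600.0]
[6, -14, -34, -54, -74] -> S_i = 6 + -20*i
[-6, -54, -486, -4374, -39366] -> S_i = -6*9^i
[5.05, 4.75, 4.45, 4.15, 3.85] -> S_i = 5.05 + -0.30*i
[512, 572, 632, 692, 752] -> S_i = 512 + 60*i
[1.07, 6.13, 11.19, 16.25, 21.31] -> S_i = 1.07 + 5.06*i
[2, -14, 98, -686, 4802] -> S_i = 2*-7^i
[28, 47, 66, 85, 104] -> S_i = 28 + 19*i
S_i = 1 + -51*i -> [1, -50, -101, -152, -203]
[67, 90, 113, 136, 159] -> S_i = 67 + 23*i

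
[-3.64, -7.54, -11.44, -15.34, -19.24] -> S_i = -3.64 + -3.90*i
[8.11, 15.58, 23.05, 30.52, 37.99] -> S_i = 8.11 + 7.47*i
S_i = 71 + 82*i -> [71, 153, 235, 317, 399]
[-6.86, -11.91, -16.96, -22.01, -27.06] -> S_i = -6.86 + -5.05*i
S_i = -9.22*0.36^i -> [-9.22, -3.32, -1.19, -0.43, -0.15]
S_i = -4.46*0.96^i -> [-4.46, -4.28, -4.11, -3.95, -3.79]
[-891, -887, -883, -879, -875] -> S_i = -891 + 4*i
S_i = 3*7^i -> [3, 21, 147, 1029, 7203]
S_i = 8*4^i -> [8, 32, 128, 512, 2048]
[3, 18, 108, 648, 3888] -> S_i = 3*6^i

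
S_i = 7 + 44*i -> [7, 51, 95, 139, 183]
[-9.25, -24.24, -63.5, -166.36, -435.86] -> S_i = -9.25*2.62^i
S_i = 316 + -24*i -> [316, 292, 268, 244, 220]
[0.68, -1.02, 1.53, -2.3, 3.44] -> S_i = 0.68*(-1.50)^i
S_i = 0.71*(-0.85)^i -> [0.71, -0.6, 0.51, -0.44, 0.37]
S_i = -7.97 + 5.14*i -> [-7.97, -2.83, 2.31, 7.45, 12.59]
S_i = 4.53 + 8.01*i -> [4.53, 12.54, 20.55, 28.56, 36.57]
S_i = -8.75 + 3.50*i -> [-8.75, -5.25, -1.75, 1.75, 5.25]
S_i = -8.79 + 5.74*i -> [-8.79, -3.05, 2.69, 8.43, 14.17]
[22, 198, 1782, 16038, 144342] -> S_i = 22*9^i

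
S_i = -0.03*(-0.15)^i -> [-0.03, 0.0, -0.0, 0.0, -0.0]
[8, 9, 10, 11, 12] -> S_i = 8 + 1*i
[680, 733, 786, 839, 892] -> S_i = 680 + 53*i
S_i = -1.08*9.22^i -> [-1.08, -9.96, -91.81, -846.48, -7804.54]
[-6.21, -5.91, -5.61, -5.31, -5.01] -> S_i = -6.21 + 0.30*i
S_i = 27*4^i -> [27, 108, 432, 1728, 6912]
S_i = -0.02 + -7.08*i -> [-0.02, -7.1, -14.18, -21.26, -28.34]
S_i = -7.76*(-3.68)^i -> [-7.76, 28.56, -105.09, 386.73, -1423.16]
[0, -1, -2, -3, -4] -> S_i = 0 + -1*i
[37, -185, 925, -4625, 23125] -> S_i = 37*-5^i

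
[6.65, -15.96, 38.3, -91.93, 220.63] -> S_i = 6.65*(-2.40)^i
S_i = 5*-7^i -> [5, -35, 245, -1715, 12005]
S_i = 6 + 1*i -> [6, 7, 8, 9, 10]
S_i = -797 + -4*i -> [-797, -801, -805, -809, -813]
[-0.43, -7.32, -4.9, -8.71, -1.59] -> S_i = Random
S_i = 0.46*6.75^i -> [0.46, 3.1, 20.96, 141.47, 954.93]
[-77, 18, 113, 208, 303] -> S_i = -77 + 95*i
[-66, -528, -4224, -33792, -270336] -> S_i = -66*8^i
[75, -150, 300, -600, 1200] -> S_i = 75*-2^i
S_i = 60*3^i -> [60, 180, 540, 1620, 4860]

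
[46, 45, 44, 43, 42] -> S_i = 46 + -1*i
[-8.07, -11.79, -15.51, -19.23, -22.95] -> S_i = -8.07 + -3.72*i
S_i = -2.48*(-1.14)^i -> [-2.48, 2.83, -3.22, 3.67, -4.19]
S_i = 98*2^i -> [98, 196, 392, 784, 1568]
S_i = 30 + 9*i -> [30, 39, 48, 57, 66]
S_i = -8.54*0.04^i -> [-8.54, -0.34, -0.01, -0.0, -0.0]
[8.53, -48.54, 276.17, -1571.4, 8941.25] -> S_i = 8.53*(-5.69)^i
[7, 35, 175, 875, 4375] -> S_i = 7*5^i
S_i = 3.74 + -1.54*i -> [3.74, 2.2, 0.66, -0.88, -2.42]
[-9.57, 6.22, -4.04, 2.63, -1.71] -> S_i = -9.57*(-0.65)^i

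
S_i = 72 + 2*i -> [72, 74, 76, 78, 80]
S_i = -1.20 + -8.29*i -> [-1.2, -9.49, -17.78, -26.07, -34.36]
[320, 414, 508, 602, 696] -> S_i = 320 + 94*i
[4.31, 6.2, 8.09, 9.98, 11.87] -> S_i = 4.31 + 1.89*i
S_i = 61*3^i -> [61, 183, 549, 1647, 4941]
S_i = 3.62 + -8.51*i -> [3.62, -4.89, -13.4, -21.91, -30.42]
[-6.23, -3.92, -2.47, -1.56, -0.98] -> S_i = -6.23*0.63^i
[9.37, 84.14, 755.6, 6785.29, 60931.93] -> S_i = 9.37*8.98^i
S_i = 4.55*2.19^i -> [4.55, 9.96, 21.82, 47.79, 104.66]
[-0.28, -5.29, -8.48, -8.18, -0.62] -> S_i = Random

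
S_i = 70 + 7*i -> [70, 77, 84, 91, 98]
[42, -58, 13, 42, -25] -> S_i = Random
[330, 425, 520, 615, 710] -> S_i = 330 + 95*i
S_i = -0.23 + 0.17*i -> [-0.23, -0.06, 0.11, 0.28, 0.45]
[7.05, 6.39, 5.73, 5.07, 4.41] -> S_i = 7.05 + -0.66*i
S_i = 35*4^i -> [35, 140, 560, 2240, 8960]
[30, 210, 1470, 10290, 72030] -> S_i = 30*7^i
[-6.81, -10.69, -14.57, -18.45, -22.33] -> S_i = -6.81 + -3.88*i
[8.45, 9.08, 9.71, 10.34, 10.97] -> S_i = 8.45 + 0.63*i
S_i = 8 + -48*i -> [8, -40, -88, -136, -184]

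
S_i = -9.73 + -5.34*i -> [-9.73, -15.07, -20.41, -25.75, -31.09]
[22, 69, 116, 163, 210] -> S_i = 22 + 47*i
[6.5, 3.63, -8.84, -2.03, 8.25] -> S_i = Random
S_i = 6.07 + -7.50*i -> [6.07, -1.43, -8.93, -16.43, -23.93]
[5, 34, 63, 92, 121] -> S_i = 5 + 29*i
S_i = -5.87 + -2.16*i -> [-5.87, -8.03, -10.19, -12.35, -14.51]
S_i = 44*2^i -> [44, 88, 176, 352, 704]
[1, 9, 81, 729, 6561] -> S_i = 1*9^i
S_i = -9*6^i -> [-9, -54, -324, -1944, -11664]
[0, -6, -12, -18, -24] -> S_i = 0 + -6*i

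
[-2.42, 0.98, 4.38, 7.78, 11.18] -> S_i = -2.42 + 3.40*i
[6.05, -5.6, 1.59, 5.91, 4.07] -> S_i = Random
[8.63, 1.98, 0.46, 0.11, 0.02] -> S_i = 8.63*0.23^i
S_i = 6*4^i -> [6, 24, 96, 384, 1536]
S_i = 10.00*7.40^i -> [10.0, 74.0, 547.6, 4052.24, 29986.58]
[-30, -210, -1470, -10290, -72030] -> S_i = -30*7^i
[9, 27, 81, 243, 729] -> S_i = 9*3^i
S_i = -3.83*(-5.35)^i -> [-3.83, 20.49, -109.62, 586.49, -3137.72]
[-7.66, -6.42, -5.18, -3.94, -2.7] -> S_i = -7.66 + 1.24*i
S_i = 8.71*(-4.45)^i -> [8.71, -38.76, 172.48, -767.53, 3415.53]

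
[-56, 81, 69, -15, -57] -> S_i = Random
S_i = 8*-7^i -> [8, -56, 392, -2744, 19208]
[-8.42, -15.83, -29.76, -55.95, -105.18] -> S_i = -8.42*1.88^i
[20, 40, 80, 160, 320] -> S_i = 20*2^i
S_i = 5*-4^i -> [5, -20, 80, -320, 1280]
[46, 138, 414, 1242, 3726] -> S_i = 46*3^i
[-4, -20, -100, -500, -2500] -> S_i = -4*5^i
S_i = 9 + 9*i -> [9, 18, 27, 36, 45]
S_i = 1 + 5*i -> [1, 6, 11, 16, 21]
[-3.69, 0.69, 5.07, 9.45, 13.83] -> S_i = -3.69 + 4.38*i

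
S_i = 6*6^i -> [6, 36, 216, 1296, 7776]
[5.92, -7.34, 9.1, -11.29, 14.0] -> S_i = 5.92*(-1.24)^i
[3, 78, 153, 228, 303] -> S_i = 3 + 75*i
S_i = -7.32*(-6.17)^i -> [-7.32, 45.16, -278.66, 1719.36, -10608.45]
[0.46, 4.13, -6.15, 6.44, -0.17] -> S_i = Random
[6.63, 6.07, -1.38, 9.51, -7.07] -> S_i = Random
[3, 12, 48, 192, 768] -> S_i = 3*4^i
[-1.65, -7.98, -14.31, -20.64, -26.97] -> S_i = -1.65 + -6.33*i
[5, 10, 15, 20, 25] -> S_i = 5 + 5*i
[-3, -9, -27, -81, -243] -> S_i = -3*3^i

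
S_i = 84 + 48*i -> [84, 132, 180, 228, 276]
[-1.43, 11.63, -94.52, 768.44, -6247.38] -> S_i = -1.43*(-8.13)^i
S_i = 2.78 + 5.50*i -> [2.78, 8.28, 13.78, 19.28, 24.78]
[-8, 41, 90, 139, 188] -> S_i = -8 + 49*i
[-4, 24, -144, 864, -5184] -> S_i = -4*-6^i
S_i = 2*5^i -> [2, 10, 50, 250, 1250]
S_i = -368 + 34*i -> [-368, -334, -300, -266, -232]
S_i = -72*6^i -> [-72, -432, -2592, -15552, -93312]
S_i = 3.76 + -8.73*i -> [3.76, -4.97, -13.7, -22.43, -31.16]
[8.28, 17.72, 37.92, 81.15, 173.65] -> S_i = 8.28*2.14^i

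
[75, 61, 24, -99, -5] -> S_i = Random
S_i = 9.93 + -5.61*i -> [9.93, 4.32, -1.29, -6.9, -12.51]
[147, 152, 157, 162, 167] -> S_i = 147 + 5*i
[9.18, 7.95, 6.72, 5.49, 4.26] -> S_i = 9.18 + -1.23*i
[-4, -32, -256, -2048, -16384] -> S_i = -4*8^i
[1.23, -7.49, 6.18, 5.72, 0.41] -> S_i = Random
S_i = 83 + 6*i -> [83, 89, 95, 101, 107]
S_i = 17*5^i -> [17, 85, 425, 2125, 10625]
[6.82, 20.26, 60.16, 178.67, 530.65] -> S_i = 6.82*2.97^i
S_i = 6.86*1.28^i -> [6.86, 8.78, 11.24, 14.39, 18.41]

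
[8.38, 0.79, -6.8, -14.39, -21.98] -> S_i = 8.38 + -7.59*i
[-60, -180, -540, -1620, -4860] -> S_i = -60*3^i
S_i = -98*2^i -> [-98, -196, -392, -784, -1568]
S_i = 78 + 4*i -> [78, 82, 86, 90, 94]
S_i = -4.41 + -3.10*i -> [-4.41, -7.51, -10.61, -13.71, -16.81]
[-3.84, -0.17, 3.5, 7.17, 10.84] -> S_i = -3.84 + 3.67*i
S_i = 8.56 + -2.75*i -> [8.56, 5.81, 3.06, 0.31, -2.44]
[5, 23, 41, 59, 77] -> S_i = 5 + 18*i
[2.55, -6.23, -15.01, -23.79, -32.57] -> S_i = 2.55 + -8.78*i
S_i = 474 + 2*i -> [474, 476, 478, 480, 482]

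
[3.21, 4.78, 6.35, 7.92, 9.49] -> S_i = 3.21 + 1.57*i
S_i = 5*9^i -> [5, 45, 405, 3645, 32805]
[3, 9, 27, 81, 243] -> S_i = 3*3^i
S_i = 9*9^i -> [9, 81, 729, 6561, 59049]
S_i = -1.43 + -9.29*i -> [-1.43, -10.72, -20.01, -29.3, -38.59]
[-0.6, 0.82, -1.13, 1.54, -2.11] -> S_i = -0.60*(-1.37)^i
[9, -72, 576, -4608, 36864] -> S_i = 9*-8^i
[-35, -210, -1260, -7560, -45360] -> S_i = -35*6^i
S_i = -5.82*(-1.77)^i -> [-5.82, 10.3, -18.23, 32.27, -57.12]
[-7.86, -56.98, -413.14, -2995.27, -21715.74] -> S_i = -7.86*7.25^i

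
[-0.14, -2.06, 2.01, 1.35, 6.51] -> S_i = Random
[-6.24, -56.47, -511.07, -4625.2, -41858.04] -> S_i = -6.24*9.05^i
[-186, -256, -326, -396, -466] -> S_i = -186 + -70*i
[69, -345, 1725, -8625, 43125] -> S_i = 69*-5^i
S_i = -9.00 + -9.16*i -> [-9.0, -18.16, -27.32, -36.48, -45.64]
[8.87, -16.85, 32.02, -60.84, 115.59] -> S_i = 8.87*(-1.90)^i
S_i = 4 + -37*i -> [4, -33, -70, -107, -144]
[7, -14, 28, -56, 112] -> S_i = 7*-2^i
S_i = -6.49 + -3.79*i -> [-6.49, -10.28, -14.07, -17.86, -21.65]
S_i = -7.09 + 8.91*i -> [-7.09, 1.82, 10.73, 19.64, 28.55]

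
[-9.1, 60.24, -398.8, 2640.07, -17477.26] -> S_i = -9.10*(-6.62)^i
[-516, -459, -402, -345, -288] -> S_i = -516 + 57*i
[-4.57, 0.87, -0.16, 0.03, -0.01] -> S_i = -4.57*(-0.19)^i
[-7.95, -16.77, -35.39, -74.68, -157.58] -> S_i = -7.95*2.11^i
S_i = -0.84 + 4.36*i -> [-0.84, 3.52, 7.88, 12.24, 16.6]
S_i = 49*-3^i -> [49, -147, 441, -1323, 3969]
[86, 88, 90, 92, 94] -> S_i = 86 + 2*i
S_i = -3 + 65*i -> [-3, 62, 127, 192, 257]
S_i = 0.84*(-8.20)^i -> [0.84, -6.89, 56.48, -463.15, 3797.82]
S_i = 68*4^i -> [68, 272, 1088, 4352, 17408]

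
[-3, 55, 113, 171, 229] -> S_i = -3 + 58*i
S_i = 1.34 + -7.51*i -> [1.34, -6.17, -13.68, -21.19, -28.7]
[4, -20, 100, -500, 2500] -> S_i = 4*-5^i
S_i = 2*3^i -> [2, 6, 18, 54, 162]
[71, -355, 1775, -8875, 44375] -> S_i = 71*-5^i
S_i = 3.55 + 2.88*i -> [3.55, 6.43, 9.31, 12.19, 15.07]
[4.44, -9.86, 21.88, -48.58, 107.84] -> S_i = 4.44*(-2.22)^i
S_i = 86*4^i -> [86, 344, 1376, 5504, 22016]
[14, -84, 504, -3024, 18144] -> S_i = 14*-6^i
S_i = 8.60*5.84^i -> [8.6, 50.22, 293.31, 1712.92, 10003.45]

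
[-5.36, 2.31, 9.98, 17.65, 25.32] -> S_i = -5.36 + 7.67*i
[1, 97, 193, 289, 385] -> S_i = 1 + 96*i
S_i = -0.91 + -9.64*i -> [-0.91, -10.55, -20.19, -29.83, -39.47]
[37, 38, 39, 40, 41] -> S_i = 37 + 1*i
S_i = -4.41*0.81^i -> [-4.41, -3.57, -2.89, -2.34, -1.9]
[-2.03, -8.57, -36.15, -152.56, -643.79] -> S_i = -2.03*4.22^i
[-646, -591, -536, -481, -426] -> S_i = -646 + 55*i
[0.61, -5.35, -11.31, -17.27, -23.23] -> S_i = 0.61 + -5.96*i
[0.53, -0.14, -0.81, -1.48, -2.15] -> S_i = 0.53 + -0.67*i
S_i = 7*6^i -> [7, 42, 252, 1512, 9072]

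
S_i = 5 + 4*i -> [5, 9, 13, 17, 21]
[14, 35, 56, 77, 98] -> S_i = 14 + 21*i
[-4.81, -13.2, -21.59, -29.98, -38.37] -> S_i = -4.81 + -8.39*i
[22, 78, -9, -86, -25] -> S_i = Random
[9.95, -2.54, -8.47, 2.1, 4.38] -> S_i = Random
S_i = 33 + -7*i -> [33, 26, 19, 12, 5]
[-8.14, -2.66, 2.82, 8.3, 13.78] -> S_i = -8.14 + 5.48*i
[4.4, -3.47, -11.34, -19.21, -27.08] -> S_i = 4.40 + -7.87*i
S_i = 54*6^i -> [54, 324, 1944, 11664, 69984]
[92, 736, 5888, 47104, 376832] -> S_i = 92*8^i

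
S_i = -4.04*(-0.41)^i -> [-4.04, 1.66, -0.68, 0.28, -0.11]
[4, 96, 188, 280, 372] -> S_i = 4 + 92*i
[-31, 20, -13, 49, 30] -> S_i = Random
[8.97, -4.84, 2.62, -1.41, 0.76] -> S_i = 8.97*(-0.54)^i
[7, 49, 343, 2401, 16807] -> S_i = 7*7^i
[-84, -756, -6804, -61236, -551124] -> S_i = -84*9^i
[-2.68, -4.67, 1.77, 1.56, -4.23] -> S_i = Random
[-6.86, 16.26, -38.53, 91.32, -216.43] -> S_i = -6.86*(-2.37)^i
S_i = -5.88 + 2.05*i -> [-5.88, -3.83, -1.78, 0.27, 2.32]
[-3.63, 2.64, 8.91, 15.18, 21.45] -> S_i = -3.63 + 6.27*i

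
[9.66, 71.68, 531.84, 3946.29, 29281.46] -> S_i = 9.66*7.42^i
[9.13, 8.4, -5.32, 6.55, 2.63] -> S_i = Random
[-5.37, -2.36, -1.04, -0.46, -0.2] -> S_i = -5.37*0.44^i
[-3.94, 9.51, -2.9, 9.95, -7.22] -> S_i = Random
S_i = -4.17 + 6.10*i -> [-4.17, 1.93, 8.03, 14.13, 20.23]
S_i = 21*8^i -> [21, 168, 1344, 10752, 86016]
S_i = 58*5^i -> [58, 290, 1450, 7250, 36250]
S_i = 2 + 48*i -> [2, 50, 98, 146, 194]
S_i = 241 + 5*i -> [241, 246, 251, 256, 261]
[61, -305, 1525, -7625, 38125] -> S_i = 61*-5^i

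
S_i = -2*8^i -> [-2, -16, -128, -1024, -8192]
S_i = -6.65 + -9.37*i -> [-6.65, -16.02, -25.39, -34.76, -44.13]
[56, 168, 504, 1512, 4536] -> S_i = 56*3^i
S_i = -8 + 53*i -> [-8, 45, 98, 151, 204]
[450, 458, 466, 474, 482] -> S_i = 450 + 8*i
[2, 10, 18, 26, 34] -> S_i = 2 + 8*i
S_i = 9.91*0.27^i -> [9.91, 2.68, 0.72, 0.2, 0.05]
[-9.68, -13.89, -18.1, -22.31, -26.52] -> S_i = -9.68 + -4.21*i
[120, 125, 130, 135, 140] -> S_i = 120 + 5*i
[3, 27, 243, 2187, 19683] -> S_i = 3*9^i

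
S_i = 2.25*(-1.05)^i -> [2.25, -2.36, 2.48, -2.6, 2.73]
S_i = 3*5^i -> [3, 15, 75, 375, 1875]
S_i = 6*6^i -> [6, 36, 216, 1296, 7776]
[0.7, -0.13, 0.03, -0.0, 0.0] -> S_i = 0.70*(-0.19)^i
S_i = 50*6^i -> [50, 300, 1800, 10800, 64800]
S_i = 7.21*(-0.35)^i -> [7.21, -2.52, 0.88, -0.31, 0.11]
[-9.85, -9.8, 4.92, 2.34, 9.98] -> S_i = Random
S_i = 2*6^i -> [2, 12, 72, 432, 2592]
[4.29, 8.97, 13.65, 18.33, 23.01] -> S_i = 4.29 + 4.68*i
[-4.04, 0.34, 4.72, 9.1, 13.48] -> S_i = -4.04 + 4.38*i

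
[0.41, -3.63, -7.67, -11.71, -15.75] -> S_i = 0.41 + -4.04*i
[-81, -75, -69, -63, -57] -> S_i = -81 + 6*i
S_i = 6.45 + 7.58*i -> [6.45, 14.03, 21.61, 29.19, 36.77]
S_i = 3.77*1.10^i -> [3.77, 4.15, 4.56, 5.02, 5.52]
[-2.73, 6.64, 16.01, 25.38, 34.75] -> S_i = -2.73 + 9.37*i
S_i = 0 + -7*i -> [0, -7, -14, -21, -28]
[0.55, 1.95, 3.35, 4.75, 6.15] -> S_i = 0.55 + 1.40*i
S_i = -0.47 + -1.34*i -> [-0.47, -1.81, -3.15, -4.49, -5.83]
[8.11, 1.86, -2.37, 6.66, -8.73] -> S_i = Random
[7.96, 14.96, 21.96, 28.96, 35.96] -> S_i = 7.96 + 7.00*i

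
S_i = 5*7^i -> [5, 35, 245, 1715, 12005]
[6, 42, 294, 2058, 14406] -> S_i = 6*7^i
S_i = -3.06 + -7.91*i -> [-3.06, -10.97, -18.88, -26.79, -34.7]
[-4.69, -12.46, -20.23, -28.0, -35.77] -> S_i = -4.69 + -7.77*i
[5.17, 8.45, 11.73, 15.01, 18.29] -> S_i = 5.17 + 3.28*i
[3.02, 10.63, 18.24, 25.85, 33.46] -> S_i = 3.02 + 7.61*i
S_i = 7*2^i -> [7, 14, 28, 56, 112]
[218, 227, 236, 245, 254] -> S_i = 218 + 9*i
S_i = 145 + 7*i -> [145, 152, 159, 166, 173]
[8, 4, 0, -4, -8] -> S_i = 8 + -4*i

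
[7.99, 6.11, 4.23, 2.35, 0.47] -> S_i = 7.99 + -1.88*i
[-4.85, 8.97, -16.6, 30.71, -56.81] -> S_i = -4.85*(-1.85)^i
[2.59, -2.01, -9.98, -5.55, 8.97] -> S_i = Random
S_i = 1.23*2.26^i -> [1.23, 2.78, 6.28, 14.2, 32.09]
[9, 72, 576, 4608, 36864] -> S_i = 9*8^i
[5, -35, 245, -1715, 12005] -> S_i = 5*-7^i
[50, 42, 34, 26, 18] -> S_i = 50 + -8*i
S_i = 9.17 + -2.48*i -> [9.17, 6.69, 4.21, 1.73, -0.75]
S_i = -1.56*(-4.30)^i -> [-1.56, 6.71, -28.84, 124.03, -533.33]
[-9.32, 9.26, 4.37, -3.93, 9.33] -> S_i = Random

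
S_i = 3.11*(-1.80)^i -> [3.11, -5.6, 10.08, -18.14, 32.65]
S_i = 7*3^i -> [7, 21, 63, 189, 567]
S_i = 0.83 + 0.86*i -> [0.83, 1.69, 2.55, 3.41, 4.27]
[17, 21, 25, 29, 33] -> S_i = 17 + 4*i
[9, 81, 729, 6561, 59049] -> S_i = 9*9^i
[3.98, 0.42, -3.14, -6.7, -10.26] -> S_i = 3.98 + -3.56*i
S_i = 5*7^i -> [5, 35, 245, 1715, 12005]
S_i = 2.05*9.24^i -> [2.05, 18.94, 175.02, 1617.22, 14943.14]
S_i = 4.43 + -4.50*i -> [4.43, -0.07, -4.57, -9.07, -13.57]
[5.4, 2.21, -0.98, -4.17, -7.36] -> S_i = 5.40 + -3.19*i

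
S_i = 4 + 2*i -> [4, 6, 8, 10, 12]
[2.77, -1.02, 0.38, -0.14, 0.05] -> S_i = 2.77*(-0.37)^i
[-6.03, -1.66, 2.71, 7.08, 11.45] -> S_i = -6.03 + 4.37*i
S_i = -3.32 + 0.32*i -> [-3.32, -3.0, -2.68, -2.36, -2.04]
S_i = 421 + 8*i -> [421, 429, 437, 445, 453]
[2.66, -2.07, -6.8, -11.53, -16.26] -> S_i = 2.66 + -4.73*i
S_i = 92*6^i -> [92, 552, 3312, 19872, 119232]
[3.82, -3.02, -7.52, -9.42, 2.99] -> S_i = Random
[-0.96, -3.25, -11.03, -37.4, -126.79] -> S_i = -0.96*3.39^i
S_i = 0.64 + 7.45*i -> [0.64, 8.09, 15.54, 22.99, 30.44]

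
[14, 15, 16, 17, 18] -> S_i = 14 + 1*i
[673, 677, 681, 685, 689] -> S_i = 673 + 4*i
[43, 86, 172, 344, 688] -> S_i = 43*2^i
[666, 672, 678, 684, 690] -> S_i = 666 + 6*i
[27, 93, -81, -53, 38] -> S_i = Random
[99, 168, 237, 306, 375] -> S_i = 99 + 69*i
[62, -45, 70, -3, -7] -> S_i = Random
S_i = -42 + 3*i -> [-42, -39, -36, -33, -30]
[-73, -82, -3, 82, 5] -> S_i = Random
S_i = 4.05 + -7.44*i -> [4.05, -3.39, -10.83, -18.27, -25.71]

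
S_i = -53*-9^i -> [-53, 477, -4293, 38637, -347733]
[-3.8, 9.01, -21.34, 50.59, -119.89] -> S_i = -3.80*(-2.37)^i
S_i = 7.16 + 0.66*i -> [7.16, 7.82, 8.48, 9.14, 9.8]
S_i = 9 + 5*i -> [9, 14, 19, 24, 29]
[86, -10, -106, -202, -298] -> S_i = 86 + -96*i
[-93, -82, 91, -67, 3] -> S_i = Random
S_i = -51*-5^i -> [-51, 255, -1275, 6375, -31875]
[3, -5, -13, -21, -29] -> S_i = 3 + -8*i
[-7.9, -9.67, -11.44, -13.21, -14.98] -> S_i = -7.90 + -1.77*i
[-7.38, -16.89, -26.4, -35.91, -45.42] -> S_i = -7.38 + -9.51*i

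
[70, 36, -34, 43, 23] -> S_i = Random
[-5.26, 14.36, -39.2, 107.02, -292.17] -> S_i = -5.26*(-2.73)^i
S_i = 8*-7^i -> [8, -56, 392, -2744, 19208]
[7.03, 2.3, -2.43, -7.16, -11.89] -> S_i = 7.03 + -4.73*i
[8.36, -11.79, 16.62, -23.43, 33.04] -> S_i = 8.36*(-1.41)^i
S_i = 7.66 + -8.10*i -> [7.66, -0.44, -8.54, -16.64, -24.74]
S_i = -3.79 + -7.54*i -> [-3.79, -11.33, -18.87, -26.41, -33.95]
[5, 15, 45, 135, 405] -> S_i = 5*3^i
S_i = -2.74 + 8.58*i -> [-2.74, 5.84, 14.42, 23.0, 31.58]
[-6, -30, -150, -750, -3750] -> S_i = -6*5^i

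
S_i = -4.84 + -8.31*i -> [-4.84, -13.15, -21.46, -29.77, -38.08]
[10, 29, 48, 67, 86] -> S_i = 10 + 19*i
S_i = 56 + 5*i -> [56, 61, 66, 71, 76]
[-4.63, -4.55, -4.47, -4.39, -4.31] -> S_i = -4.63 + 0.08*i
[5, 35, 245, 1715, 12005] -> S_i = 5*7^i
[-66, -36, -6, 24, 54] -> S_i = -66 + 30*i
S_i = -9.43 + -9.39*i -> [-9.43, -18.82, -28.21, -37.6, -46.99]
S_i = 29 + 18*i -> [29, 47, 65, 83, 101]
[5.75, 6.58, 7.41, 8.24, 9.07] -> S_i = 5.75 + 0.83*i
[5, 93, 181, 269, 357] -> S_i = 5 + 88*i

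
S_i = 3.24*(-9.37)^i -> [3.24, -30.36, 284.46, -2665.41, 24974.88]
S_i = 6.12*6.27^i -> [6.12, 38.37, 240.59, 1508.53, 9458.49]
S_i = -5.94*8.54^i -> [-5.94, -50.73, -433.21, -3699.65, -31594.97]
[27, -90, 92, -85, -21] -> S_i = Random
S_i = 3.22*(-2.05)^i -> [3.22, -6.6, 13.53, -27.74, 56.87]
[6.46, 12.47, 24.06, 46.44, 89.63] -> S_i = 6.46*1.93^i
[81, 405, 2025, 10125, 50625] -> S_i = 81*5^i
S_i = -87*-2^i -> [-87, 174, -348, 696, -1392]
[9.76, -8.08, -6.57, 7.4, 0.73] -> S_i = Random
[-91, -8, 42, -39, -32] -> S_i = Random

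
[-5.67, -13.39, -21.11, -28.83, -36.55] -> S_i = -5.67 + -7.72*i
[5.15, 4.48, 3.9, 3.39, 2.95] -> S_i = 5.15*0.87^i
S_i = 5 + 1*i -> [5, 6, 7, 8, 9]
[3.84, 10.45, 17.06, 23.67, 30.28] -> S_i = 3.84 + 6.61*i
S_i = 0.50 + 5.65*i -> [0.5, 6.15, 11.8, 17.45, 23.1]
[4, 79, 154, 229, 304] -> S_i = 4 + 75*i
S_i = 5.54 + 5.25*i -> [5.54, 10.79, 16.04, 21.29, 26.54]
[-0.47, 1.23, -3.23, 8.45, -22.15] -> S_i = -0.47*(-2.62)^i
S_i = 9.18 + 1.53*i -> [9.18, 10.71, 12.24, 13.77, 15.3]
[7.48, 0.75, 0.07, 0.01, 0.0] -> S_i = 7.48*0.10^i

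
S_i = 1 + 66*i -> [1, 67, 133, 199, 265]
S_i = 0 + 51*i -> [0, 51, 102, 153, 204]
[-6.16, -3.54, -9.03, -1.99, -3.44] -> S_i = Random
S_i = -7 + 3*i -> [-7, -4, -1, 2, 5]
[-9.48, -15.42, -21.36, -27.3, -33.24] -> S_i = -9.48 + -5.94*i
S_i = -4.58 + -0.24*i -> [-4.58, -4.82, -5.06, -5.3, -5.54]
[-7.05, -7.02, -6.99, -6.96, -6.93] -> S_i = -7.05 + 0.03*i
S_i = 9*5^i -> [9, 45, 225, 1125, 5625]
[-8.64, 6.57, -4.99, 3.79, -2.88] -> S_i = -8.64*(-0.76)^i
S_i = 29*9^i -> [29, 261, 2349, 21141, 190269]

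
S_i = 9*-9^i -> [9, -81, 729, -6561, 59049]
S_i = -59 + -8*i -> [-59, -67, -75, -83, -91]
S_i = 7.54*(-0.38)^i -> [7.54, -2.87, 1.09, -0.41, 0.16]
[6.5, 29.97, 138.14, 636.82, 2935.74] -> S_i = 6.50*4.61^i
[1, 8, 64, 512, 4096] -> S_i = 1*8^i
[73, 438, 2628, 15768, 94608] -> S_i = 73*6^i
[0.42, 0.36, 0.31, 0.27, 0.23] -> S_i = 0.42*0.86^i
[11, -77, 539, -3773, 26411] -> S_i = 11*-7^i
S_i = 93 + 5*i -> [93, 98, 103, 108, 113]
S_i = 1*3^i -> [1, 3, 9, 27, 81]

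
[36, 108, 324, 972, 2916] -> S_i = 36*3^i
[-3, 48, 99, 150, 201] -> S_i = -3 + 51*i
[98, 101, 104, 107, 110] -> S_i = 98 + 3*i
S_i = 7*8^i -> [7, 56, 448, 3584, 28672]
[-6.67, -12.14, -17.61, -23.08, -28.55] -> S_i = -6.67 + -5.47*i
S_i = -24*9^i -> [-24, -216, -1944, -17496, -157464]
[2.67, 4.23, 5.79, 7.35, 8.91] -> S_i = 2.67 + 1.56*i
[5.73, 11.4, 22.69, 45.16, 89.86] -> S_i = 5.73*1.99^i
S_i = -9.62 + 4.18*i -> [-9.62, -5.44, -1.26, 2.92, 7.1]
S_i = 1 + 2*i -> [1, 3, 5, 7, 9]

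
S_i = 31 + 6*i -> [31, 37, 43, 49, 55]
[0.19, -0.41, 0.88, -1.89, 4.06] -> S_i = 0.19*(-2.15)^i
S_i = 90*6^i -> [90, 540, 3240, 19440, 116640]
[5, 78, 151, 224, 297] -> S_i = 5 + 73*i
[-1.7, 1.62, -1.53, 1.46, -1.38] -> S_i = -1.70*(-0.95)^i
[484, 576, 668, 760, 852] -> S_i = 484 + 92*i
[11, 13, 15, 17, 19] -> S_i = 11 + 2*i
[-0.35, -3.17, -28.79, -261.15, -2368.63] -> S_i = -0.35*9.07^i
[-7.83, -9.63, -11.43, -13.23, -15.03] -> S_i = -7.83 + -1.80*i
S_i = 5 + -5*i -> [5, 0, -5, -10, -15]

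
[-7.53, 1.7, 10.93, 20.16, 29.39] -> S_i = -7.53 + 9.23*i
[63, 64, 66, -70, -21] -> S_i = Random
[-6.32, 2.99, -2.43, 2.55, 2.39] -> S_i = Random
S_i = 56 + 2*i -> [56, 58, 60, 62, 64]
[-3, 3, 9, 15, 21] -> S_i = -3 + 6*i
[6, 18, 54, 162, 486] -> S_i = 6*3^i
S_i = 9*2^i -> [9, 18, 36, 72, 144]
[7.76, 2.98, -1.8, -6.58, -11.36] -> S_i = 7.76 + -4.78*i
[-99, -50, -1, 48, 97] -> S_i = -99 + 49*i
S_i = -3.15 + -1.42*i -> [-3.15, -4.57, -5.99, -7.41, -8.83]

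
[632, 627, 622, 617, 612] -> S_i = 632 + -5*i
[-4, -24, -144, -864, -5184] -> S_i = -4*6^i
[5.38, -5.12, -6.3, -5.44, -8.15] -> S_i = Random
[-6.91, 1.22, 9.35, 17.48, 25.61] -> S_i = -6.91 + 8.13*i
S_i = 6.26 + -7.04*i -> [6.26, -0.78, -7.82, -14.86, -21.9]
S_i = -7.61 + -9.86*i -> [-7.61, -17.47, -27.33, -37.19, -47.05]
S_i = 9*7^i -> [9, 63, 441, 3087, 21609]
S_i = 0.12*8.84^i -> [0.12, 1.06, 9.38, 82.9, 732.81]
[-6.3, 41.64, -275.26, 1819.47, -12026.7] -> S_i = -6.30*(-6.61)^i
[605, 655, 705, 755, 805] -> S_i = 605 + 50*i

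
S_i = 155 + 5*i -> [155, 160, 165, 170, 175]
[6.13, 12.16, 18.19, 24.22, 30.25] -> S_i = 6.13 + 6.03*i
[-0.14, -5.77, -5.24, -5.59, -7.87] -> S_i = Random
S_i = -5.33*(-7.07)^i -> [-5.33, 37.68, -266.42, 1883.59, -13316.95]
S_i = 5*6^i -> [5, 30, 180, 1080, 6480]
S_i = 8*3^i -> [8, 24, 72, 216, 648]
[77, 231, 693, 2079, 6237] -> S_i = 77*3^i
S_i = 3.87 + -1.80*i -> [3.87, 2.07, 0.27, -1.53, -3.33]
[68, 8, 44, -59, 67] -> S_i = Random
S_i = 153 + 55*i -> [153, 208, 263, 318, 373]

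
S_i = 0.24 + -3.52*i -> [0.24, -3.28, -6.8, -10.32, -13.84]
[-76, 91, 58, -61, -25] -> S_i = Random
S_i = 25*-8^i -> [25, -200, 1600, -12800, 102400]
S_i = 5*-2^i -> [5, -10, 20, -40, 80]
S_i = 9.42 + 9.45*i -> [9.42, 18.87, 28.32, 37.77, 47.22]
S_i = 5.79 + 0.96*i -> [5.79, 6.75, 7.71, 8.67, 9.63]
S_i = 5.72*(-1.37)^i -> [5.72, -7.84, 10.74, -14.71, 20.15]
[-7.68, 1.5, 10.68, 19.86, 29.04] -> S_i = -7.68 + 9.18*i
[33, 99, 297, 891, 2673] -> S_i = 33*3^i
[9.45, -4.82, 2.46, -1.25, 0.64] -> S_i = 9.45*(-0.51)^i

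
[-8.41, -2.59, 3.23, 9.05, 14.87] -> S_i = -8.41 + 5.82*i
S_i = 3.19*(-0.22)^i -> [3.19, -0.7, 0.15, -0.03, 0.01]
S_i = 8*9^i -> [8, 72, 648, 5832, 52488]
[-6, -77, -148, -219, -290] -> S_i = -6 + -71*i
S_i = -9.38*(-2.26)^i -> [-9.38, 21.2, -47.91, 108.27, -244.7]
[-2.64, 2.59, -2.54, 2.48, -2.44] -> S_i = -2.64*(-0.98)^i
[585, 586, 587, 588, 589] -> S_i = 585 + 1*i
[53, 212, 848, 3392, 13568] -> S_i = 53*4^i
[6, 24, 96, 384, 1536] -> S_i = 6*4^i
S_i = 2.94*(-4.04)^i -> [2.94, -11.88, 47.99, -193.86, 783.2]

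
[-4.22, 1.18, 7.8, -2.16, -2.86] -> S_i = Random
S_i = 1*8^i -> [1, 8, 64, 512, 4096]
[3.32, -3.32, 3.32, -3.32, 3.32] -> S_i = 3.32*(-1.00)^i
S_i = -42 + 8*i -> [-42, -34, -26, -18, -10]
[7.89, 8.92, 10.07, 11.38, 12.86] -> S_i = 7.89*1.13^i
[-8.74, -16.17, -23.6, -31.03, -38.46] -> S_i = -8.74 + -7.43*i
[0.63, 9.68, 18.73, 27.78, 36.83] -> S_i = 0.63 + 9.05*i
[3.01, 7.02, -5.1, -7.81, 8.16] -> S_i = Random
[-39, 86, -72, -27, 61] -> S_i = Random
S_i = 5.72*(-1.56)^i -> [5.72, -8.92, 13.92, -21.72, 33.88]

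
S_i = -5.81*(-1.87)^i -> [-5.81, 10.86, -20.32, 37.99, -71.05]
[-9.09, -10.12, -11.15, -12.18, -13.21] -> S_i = -9.09 + -1.03*i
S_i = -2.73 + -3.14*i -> [-2.73, -5.87, -9.01, -12.15, -15.29]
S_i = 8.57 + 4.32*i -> [8.57, 12.89, 17.21, 21.53, 25.85]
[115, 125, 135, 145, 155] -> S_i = 115 + 10*i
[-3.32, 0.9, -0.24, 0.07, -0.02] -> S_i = -3.32*(-0.27)^i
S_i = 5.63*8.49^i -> [5.63, 47.8, 405.81, 3445.34, 29250.89]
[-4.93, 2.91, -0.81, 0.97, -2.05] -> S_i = Random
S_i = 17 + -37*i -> [17, -20, -57, -94, -131]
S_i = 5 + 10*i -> [5, 15, 25, 35, 45]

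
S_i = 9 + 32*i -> [9, 41, 73, 105, 137]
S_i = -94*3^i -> [-94, -282, -846, -2538, -7614]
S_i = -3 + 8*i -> [-3, 5, 13, 21, 29]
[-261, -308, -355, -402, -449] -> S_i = -261 + -47*i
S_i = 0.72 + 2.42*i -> [0.72, 3.14, 5.56, 7.98, 10.4]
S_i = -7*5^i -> [-7, -35, -175, -875, -4375]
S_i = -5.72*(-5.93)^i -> [-5.72, 33.92, -201.14, 1192.78, -7073.18]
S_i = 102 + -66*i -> [102, 36, -30, -96, -162]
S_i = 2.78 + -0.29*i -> [2.78, 2.49, 2.2, 1.91, 1.62]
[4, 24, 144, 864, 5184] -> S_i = 4*6^i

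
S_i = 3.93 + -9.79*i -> [3.93, -5.86, -15.65, -25.44, -35.23]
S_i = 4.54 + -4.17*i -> [4.54, 0.37, -3.8, -7.97, -12.14]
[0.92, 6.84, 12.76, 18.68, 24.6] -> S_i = 0.92 + 5.92*i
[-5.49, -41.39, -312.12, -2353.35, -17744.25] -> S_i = -5.49*7.54^i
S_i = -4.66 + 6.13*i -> [-4.66, 1.47, 7.6, 13.73, 19.86]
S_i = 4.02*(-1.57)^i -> [4.02, -6.31, 9.91, -15.56, 24.42]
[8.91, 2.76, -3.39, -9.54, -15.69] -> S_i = 8.91 + -6.15*i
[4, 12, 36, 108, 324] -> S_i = 4*3^i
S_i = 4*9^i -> [4, 36, 324, 2916, 26244]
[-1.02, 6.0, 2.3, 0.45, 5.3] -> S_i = Random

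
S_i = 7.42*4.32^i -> [7.42, 32.05, 138.48, 598.21, 2584.28]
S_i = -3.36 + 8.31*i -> [-3.36, 4.95, 13.26, 21.57, 29.88]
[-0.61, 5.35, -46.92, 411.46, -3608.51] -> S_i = -0.61*(-8.77)^i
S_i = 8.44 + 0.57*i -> [8.44, 9.01, 9.58, 10.15, 10.72]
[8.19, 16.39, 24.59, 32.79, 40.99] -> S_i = 8.19 + 8.20*i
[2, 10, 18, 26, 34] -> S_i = 2 + 8*i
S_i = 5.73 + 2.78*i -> [5.73, 8.51, 11.29, 14.07, 16.85]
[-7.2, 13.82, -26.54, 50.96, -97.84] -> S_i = -7.20*(-1.92)^i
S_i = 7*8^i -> [7, 56, 448, 3584, 28672]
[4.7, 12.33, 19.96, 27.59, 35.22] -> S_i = 4.70 + 7.63*i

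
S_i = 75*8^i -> [75, 600, 4800, 38400, 307200]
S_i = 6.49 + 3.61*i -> [6.49, 10.1, 13.71, 17.32, 20.93]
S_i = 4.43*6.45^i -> [4.43, 28.57, 184.3, 1188.73, 7667.3]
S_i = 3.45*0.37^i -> [3.45, 1.28, 0.47, 0.17, 0.06]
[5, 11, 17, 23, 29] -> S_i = 5 + 6*i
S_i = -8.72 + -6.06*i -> [-8.72, -14.78, -20.84, -26.9, -32.96]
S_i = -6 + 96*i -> [-6, 90, 186, 282, 378]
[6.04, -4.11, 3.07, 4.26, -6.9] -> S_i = Random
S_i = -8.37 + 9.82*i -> [-8.37, 1.45, 11.27, 21.09, 30.91]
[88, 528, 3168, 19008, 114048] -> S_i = 88*6^i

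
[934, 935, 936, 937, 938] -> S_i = 934 + 1*i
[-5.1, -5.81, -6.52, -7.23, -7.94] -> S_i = -5.10 + -0.71*i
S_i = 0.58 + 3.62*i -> [0.58, 4.2, 7.82, 11.44, 15.06]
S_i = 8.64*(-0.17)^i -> [8.64, -1.47, 0.25, -0.04, 0.01]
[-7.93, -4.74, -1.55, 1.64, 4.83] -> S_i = -7.93 + 3.19*i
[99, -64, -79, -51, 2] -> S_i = Random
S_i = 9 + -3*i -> [9, 6, 3, 0, -3]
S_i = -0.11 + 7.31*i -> [-0.11, 7.2, 14.51, 21.82, 29.13]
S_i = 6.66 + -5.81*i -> [6.66, 0.85, -4.96, -10.77, -16.58]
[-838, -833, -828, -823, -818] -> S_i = -838 + 5*i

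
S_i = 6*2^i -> [6, 12, 24, 48, 96]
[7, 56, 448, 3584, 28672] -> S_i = 7*8^i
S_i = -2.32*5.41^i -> [-2.32, -12.55, -67.9, -367.35, -1987.36]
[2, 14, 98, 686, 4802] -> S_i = 2*7^i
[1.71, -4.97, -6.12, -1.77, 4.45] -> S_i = Random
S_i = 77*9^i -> [77, 693, 6237, 56133, 505197]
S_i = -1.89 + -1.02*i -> [-1.89, -2.91, -3.93, -4.95, -5.97]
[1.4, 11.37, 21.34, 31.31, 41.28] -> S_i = 1.40 + 9.97*i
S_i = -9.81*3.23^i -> [-9.81, -31.69, -102.35, -330.58, -1067.77]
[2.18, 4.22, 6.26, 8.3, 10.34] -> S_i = 2.18 + 2.04*i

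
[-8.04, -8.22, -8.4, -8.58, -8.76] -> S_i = -8.04 + -0.18*i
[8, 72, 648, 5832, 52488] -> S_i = 8*9^i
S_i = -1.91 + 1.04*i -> [-1.91, -0.87, 0.17, 1.21, 2.25]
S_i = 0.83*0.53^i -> [0.83, 0.44, 0.23, 0.12, 0.07]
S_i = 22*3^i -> [22, 66, 198, 594, 1782]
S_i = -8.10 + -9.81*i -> [-8.1, -17.91, -27.72, -37.53, -47.34]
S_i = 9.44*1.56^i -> [9.44, 14.73, 22.97, 35.84, 55.91]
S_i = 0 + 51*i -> [0, 51, 102, 153, 204]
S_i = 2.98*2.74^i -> [2.98, 8.17, 22.37, 61.3, 167.96]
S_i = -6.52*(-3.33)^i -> [-6.52, 21.71, -72.3, 240.76, -801.72]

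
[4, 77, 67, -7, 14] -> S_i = Random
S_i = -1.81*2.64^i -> [-1.81, -4.78, -12.61, -33.3, -87.92]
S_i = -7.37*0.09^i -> [-7.37, -0.66, -0.06, -0.01, -0.0]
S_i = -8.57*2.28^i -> [-8.57, -19.54, -44.55, -101.57, -231.59]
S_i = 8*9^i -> [8, 72, 648, 5832, 52488]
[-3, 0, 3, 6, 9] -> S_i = -3 + 3*i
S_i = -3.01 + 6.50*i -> [-3.01, 3.49, 9.99, 16.49, 22.99]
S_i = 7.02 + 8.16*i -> [7.02, 15.18, 23.34, 31.5, 39.66]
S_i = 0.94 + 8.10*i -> [0.94, 9.04, 17.14, 25.24, 33.34]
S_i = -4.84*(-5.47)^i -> [-4.84, 26.47, -144.82, 792.15, -4333.06]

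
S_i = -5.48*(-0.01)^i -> [-5.48, 0.05, -0.0, 0.0, -0.0]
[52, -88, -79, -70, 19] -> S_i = Random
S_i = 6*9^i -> [6, 54, 486, 4374, 39366]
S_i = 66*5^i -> [66, 330, 1650, 8250, 41250]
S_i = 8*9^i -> [8, 72, 648, 5832, 52488]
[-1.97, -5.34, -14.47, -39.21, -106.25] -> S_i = -1.97*2.71^i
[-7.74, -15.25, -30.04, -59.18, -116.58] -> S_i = -7.74*1.97^i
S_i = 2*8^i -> [2, 16, 128, 1024, 8192]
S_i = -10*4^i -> [-10, -40, -160, -640, -2560]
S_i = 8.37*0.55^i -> [8.37, 4.6, 2.53, 1.39, 0.77]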